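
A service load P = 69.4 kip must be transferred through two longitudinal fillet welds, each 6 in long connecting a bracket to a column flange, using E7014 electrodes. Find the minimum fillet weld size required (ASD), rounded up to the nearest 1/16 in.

w = 7/16 in

E70XX → F_EXX = 70 ksi.
Total weld length L = 12 in.
Required throat t_e = P × Ω / (0.6 F_EXX × L) = 69.4 × 2.0 / (0.6 × 70 × 12) = 0.2754 in.
Required leg w = t_e / 0.707 = 0.3895 in → use 7/16 in.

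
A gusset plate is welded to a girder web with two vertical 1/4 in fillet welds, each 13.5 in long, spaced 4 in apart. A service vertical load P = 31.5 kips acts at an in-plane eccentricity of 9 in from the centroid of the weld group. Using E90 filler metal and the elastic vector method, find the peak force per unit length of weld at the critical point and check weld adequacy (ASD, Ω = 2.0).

f_max ≈ 4.33 kip/in; adequate

E90XX → F_EXX = 90 ksi.
Total weld length L_w = 27 in. Treat welds as unit-width lines.
Polar moment about centroid: J = 2[d³/12 + d(b/2)²] = 2[13.5³/12 + 13.5×2²] = 518.1 in³.
Direct shear f_v = P/L_w = 31.5 / 27 = 1.167 kip/in (vertical).
Torsion M = P·e = 31.5 × 9 = 283.5 kip·in.
Critical point at (x, y) = (2, 6.75) from centroid. f_tx = M·y/J = 3.694 kip/in; f_ty = M·x/J = 1.094 kip/in.
Resultant f_max = √[f_tx² + (f_v + f_ty)²] = √[3.694² + (1.167 + 1.094)²] = 4.331 kip/in.
Capacity per unit length: r_n/Ω = (1/2.0) × 0.6 × 90 × (0.707 × 0.25) = 4.772 kip/in.
4.331 ≤ 4.772 → adequate.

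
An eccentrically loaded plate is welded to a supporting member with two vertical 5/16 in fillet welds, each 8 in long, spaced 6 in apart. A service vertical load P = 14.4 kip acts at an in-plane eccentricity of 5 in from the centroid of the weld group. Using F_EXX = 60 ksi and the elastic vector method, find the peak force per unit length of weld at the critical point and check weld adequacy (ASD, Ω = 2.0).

Total weld length L_w = 16 in. Treat welds as unit-width lines.
Polar moment about centroid: J = 2[d³/12 + d(b/2)²] = 2[8³/12 + 8×3²] = 229.3 in³.
Direct shear f_v = P/L_w = 14.4 / 16 = 0.9 kip/in (vertical).
Torsion M = P·e = 14.4 × 5 = 72 kip·in.
Critical point at (x, y) = (3, 4) from centroid. f_tx = M·y/J = 1.256 kip/in; f_ty = M·x/J = 0.9419 kip/in.
Resultant f_max = √[f_tx² + (f_v + f_ty)²] = √[1.256² + (0.9 + 0.9419)²] = 2.229 kip/in.
Capacity per unit length: r_n/Ω = (1/2.0) × 0.6 × 60 × (0.707 × 0.3125) = 3.977 kip/in.
2.229 ≤ 3.977 → adequate.

f_max ≈ 2.23 kip/in; adequate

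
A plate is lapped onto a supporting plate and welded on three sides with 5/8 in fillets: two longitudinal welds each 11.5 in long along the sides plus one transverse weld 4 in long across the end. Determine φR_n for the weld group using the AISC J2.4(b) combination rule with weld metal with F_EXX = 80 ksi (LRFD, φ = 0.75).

t_e = 0.707 × 0.625 = 0.4419 in.
R_nwl = 0.6 × 80 × 0.4419 × 23 = 487.8 kips (longitudinal, 2 welds).
R_nwt = 0.6 × 80 × 0.4419 × 4 = 84.84 kips (transverse, base value).
(i) R_nwl + R_nwt = 572.7 kips; (ii) 0.85 R_nwl + 1.5 R_nwt = 541.9 kips.
R_n = max = 572.7 kips [governs: (i)]; φR_n = 429.5 kips.

φR_n ≈ 430 kips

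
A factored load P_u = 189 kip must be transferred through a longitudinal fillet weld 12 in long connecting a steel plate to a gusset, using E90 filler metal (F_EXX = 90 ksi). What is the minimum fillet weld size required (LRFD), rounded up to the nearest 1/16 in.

Total weld length L = 12 in.
Required throat t_e = P_u / (φ × 0.6 F_EXX × L) = 189 / (0.75 × 0.6 × 90 × 12) = 0.3889 in.
Required leg w = t_e / 0.707 = 0.5501 in → use 9/16 in.

w = 9/16 in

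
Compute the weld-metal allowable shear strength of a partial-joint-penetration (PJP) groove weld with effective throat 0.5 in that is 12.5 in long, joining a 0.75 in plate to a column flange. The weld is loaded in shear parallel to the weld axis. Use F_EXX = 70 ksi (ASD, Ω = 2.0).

Effective throat (given) t_e = 0.5 in.
A_we = 0.5 × 12.5 = 6.25 in².
F_nw = 0.6 F_EXX = 42 ksi.
R_n/Ω = (42 × 6.25) / 2.0 = 131.2 kips.

R_n/Ω ≈ 131 kips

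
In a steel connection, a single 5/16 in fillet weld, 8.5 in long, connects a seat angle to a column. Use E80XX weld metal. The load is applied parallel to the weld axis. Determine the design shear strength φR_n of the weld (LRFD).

E80XX → F_EXX = 80 ksi.
Effective throat t_e = 0.707 × 0.3125 = 0.2209 in.
Total length L = 8.5 in; A_we = 0.2209 × 8.5 = 1.878 in².
F_nw = 0.6 F_EXX = 0.6 × 80 = 48 ksi.
φR_n = 0.75 × 48 × 1.878 = 67.61 kip.

φR_n ≈ 67.6 kip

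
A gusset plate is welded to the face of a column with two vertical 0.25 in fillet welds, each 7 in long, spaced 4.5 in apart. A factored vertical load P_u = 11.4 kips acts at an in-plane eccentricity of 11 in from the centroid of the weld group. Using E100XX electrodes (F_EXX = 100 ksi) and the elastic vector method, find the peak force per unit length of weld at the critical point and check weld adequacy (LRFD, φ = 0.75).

Total weld length L_w = 14 in. Treat welds as unit-width lines.
Polar moment about centroid: J = 2[d³/12 + d(b/2)²] = 2[7³/12 + 7×2.25²] = 128 in³.
Direct shear f_v = P/L_w = 11.4 / 14 = 0.8143 kip/in (vertical).
Torsion M = P·e = 11.4 × 11 = 125.4 kip·in.
Critical point at (x, y) = (2.25, 3.5) from centroid. f_tx = M·y/J = 3.428 kip/in; f_ty = M·x/J = 2.204 kip/in.
Resultant f_max = √[f_tx² + (f_v + f_ty)²] = √[3.428² + (0.8143 + 2.204)²] = 4.567 kip/in.
Capacity per unit length: φr_n = 0.75 × 0.6 × 100 × (0.707 × 0.25) = 7.954 kip/in.
4.567 ≤ 7.954 → adequate.

f_max ≈ 4.57 kip/in; adequate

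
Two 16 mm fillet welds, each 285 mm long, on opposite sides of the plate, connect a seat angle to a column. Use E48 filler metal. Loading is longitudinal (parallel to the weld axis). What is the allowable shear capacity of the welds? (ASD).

E48XX → F_EXX = 480 MPa.
Effective throat t_e = 0.707 × 16 = 11.31 mm.
Total length L = 570 mm; A_we = 11.31 × 570 = 6448 mm².
F_nw = 0.6 F_EXX = 0.6 × 480 = 288 MPa.
R_n = 288 × 6448 × 10⁻³ = 1857 kN; R_n/Ω = 1857/2.0 = 928.5 kN.

R_n/Ω ≈ 928 kN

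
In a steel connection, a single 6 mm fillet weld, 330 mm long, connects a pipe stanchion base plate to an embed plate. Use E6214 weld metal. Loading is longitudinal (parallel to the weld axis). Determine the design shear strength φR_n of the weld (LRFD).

E62XX → F_EXX = 620 MPa.
Effective throat t_e = 0.707 × 6 = 4.242 mm.
Total length L = 330 mm; A_we = 4.242 × 330 = 1400 mm².
F_nw = 0.6 F_EXX = 0.6 × 620 = 372 MPa.
φR_n = 0.75 × 372 × 1400 × 10⁻³ = 390.6 kN.

φR_n ≈ 391 kN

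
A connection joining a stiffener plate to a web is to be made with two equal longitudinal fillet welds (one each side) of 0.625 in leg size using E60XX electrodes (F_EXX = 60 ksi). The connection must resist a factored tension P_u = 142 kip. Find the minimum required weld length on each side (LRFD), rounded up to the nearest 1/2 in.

Throat t_e = 0.707 × 0.625 = 0.4419 in.
φr_n = 0.75 × 0.6 × 60 × 0.4419 = 11.93 kip/in.
L_req = P_u / φr_n = 142 / 11.93 = 11.9 in total.
Per side: 11.9 / 2 = 5.951 in.
Round up → use L = 6 in on each side.

L = 6 in on each side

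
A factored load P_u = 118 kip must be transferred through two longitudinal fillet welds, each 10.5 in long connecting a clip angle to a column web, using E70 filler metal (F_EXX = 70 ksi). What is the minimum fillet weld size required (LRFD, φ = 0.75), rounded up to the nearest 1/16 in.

w = 5/16 in

Total weld length L = 21 in.
Required throat t_e = P_u / (φ × 0.6 F_EXX × L) = 118 / (0.75 × 0.6 × 70 × 21) = 0.1784 in.
Required leg w = t_e / 0.707 = 0.2523 in → use 5/16 in.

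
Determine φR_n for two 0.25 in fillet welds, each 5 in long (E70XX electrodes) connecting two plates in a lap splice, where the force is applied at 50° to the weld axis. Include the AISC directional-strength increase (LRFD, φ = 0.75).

E70XX → F_EXX = 70 ksi.
t_e = 0.707 × 0.25 = 0.1767 in; A_we = 0.1767 × 10 = 1.767 in².
Directional factor: 1.0 + 0.5 sin^1.5(50°) = 1.335.
F_nw = 0.6 × 70 × 1.335 = 56.08 ksi.
φR_n = 0.75 × 56.08 × 1.767 = 74.34 kips.

φR_n ≈ 74.3 kips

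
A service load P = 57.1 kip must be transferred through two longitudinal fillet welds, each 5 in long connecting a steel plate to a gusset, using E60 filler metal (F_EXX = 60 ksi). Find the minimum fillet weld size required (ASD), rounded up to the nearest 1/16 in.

Total weld length L = 10 in.
Required throat t_e = P × Ω / (0.6 F_EXX × L) = 57.1 × 2.0 / (0.6 × 60 × 10) = 0.3172 in.
Required leg w = t_e / 0.707 = 0.4487 in → use 1/2 in.

w = 1/2 in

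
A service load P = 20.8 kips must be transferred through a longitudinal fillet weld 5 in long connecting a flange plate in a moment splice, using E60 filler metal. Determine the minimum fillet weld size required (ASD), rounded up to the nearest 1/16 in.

E60XX → F_EXX = 60 ksi.
Total weld length L = 5 in.
Required throat t_e = P × Ω / (0.6 F_EXX × L) = 20.8 × 2.0 / (0.6 × 60 × 5) = 0.2311 in.
Required leg w = t_e / 0.707 = 0.3269 in → use 3/8 in.

w = 3/8 in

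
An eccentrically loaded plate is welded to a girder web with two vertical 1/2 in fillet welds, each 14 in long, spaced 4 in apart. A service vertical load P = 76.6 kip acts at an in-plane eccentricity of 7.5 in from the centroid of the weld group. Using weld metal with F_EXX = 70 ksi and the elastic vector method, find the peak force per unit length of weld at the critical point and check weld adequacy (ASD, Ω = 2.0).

f_max ≈ 8.51 kip/in; NOT adequate

Total weld length L_w = 28 in. Treat welds as unit-width lines.
Polar moment about centroid: J = 2[d³/12 + d(b/2)²] = 2[14³/12 + 14×2²] = 569.3 in³.
Direct shear f_v = P/L_w = 76.6 / 28 = 2.736 kip/in (vertical).
Torsion M = P·e = 76.6 × 7.5 = 574.5 kip·in.
Critical point at (x, y) = (2, 7) from centroid. f_tx = M·y/J = 7.064 kip/in; f_ty = M·x/J = 2.018 kip/in.
Resultant f_max = √[f_tx² + (f_v + f_ty)²] = √[7.064² + (2.736 + 2.018)²] = 8.514 kip/in.
Capacity per unit length: r_n/Ω = (1/2.0) × 0.6 × 70 × (0.707 × 0.5) = 7.423 kip/in.
8.514 > 7.423 → NOT adequate.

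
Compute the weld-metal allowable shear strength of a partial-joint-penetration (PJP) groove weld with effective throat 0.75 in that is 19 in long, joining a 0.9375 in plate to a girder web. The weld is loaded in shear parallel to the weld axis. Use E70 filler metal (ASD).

E70XX → F_EXX = 70 ksi.
Effective throat (given) t_e = 0.75 in.
A_we = 0.75 × 19 = 14.25 in².
F_nw = 0.6 F_EXX = 42 ksi.
R_n/Ω = (42 × 14.25) / 2.0 = 299.2 kips.

R_n/Ω ≈ 299 kips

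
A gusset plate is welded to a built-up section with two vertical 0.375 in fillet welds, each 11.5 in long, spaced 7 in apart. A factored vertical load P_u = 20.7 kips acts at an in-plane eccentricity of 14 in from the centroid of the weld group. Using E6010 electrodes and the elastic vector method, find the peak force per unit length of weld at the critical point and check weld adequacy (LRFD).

E60XX → F_EXX = 60 ksi.
Total weld length L_w = 23 in. Treat welds as unit-width lines.
Polar moment about centroid: J = 2[d³/12 + d(b/2)²] = 2[11.5³/12 + 11.5×3.5²] = 535.2 in³.
Direct shear f_v = P/L_w = 20.7 / 23 = 0.9 kip/in (vertical).
Torsion M = P·e = 20.7 × 14 = 289.8 kip·in.
Critical point at (x, y) = (3.5, 5.75) from centroid. f_tx = M·y/J = 3.113 kip/in; f_ty = M·x/J = 1.895 kip/in.
Resultant f_max = √[f_tx² + (f_v + f_ty)²] = √[3.113² + (0.9 + 1.895)²] = 4.184 kip/in.
Capacity per unit length: φr_n = 0.75 × 0.6 × 60 × (0.707 × 0.375) = 7.158 kip/in.
4.184 ≤ 7.158 → adequate.

f_max ≈ 4.18 kip/in; adequate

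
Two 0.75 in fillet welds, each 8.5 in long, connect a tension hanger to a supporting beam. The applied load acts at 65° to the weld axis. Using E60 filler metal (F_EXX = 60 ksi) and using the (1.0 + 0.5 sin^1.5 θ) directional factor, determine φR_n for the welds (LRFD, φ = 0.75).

φR_n ≈ 348 kips

t_e = 0.707 × 0.75 = 0.5302 in; A_we = 0.5302 × 17 = 9.014 in².
Directional factor: 1.0 + 0.5 sin^1.5(65°) = 1.431.
F_nw = 0.6 × 60 × 1.431 = 51.53 ksi.
φR_n = 0.75 × 51.53 × 9.014 = 348.4 kips.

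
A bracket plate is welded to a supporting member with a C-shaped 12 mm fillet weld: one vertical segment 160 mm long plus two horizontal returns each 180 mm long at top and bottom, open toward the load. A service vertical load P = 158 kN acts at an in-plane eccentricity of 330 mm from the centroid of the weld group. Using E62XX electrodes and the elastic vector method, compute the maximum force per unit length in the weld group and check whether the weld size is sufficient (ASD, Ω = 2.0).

f_max ≈ 1900 N/mm; NOT adequate

E62XX → F_EXX = 620 MPa.
Total weld length L_w = 520 mm. Treat welds as unit-width lines.
Centroid: x̄ = 2×180×90 / 520 = 62.31 mm from the vertical weld.
Polar moment about centroid: J = I_x + I_y = [160³/12 + 2×180×80²] + [160×62.31² + 2(180³/12 + 180×27.69²)] = 4515000 mm³.
Direct shear f_v = P/L_w = 158×10³ / 520 = 303.8 N/mm (vertical).
Torsion M = P·e = 158×10³ × 330 = 52140000 N·mm.
Critical point at (x, y) = (117.7, 80) from centroid. f_tx = M·y/J = 923.9 N/mm; f_ty = M·x/J = 1359 N/mm.
Resultant f_max = √[f_tx² + (f_v + f_ty)²] = √[923.9² + (303.8 + 1359)²] = 1903 N/mm.
Capacity per unit length: r_n/Ω = (1/2.0) × 0.6 × 620 × (0.707 × 12) = 1578 N/mm.
1903 > 1578 → NOT adequate.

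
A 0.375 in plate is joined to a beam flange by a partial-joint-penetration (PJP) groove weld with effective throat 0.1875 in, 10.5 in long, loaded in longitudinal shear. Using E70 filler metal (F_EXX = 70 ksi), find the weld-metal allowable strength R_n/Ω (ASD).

R_n/Ω ≈ 41.3 kips

Effective throat (given) t_e = 0.1875 in.
A_we = 0.1875 × 10.5 = 1.969 in².
F_nw = 0.6 F_EXX = 42 ksi.
R_n/Ω = (42 × 1.969) / 2.0 = 41.34 kips.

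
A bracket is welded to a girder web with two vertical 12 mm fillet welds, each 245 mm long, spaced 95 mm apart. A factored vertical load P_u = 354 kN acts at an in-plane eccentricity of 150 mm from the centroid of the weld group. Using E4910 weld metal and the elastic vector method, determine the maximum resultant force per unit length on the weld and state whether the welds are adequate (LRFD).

E49XX → F_EXX = 490 MPa.
Total weld length L_w = 490 mm. Treat welds as unit-width lines.
Polar moment about centroid: J = 2[d³/12 + d(b/2)²] = 2[245³/12 + 245×47.5²] = 3557000 mm³.
Direct shear f_v = P/L_w = 354×10³ / 490 = 722.4 N/mm (vertical).
Torsion M = P·e = 354×10³ × 150 = 53100000 N·mm.
Critical point at (x, y) = (47.5, 122.5) from centroid. f_tx = M·y/J = 1829 N/mm; f_ty = M·x/J = 709.2 N/mm.
Resultant f_max = √[f_tx² + (f_v + f_ty)²] = √[1829² + (722.4 + 709.2)²] = 2323 N/mm.
Capacity per unit length: φr_n = 0.75 × 0.6 × 490 × (0.707 × 12) = 1871 N/mm.
2323 > 1871 → NOT adequate.

f_max ≈ 2320 N/mm; NOT adequate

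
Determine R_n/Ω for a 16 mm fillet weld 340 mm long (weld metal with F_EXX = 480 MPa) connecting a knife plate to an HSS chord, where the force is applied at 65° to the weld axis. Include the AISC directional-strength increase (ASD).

R_n/Ω ≈ 793 kN

t_e = 0.707 × 16 = 11.31 mm; A_we = 11.31 × 340 = 3846 mm².
Directional factor: 1.0 + 0.5 sin^1.5(65°) = 1.431.
F_nw = 0.6 × 480 × 1.431 = 412.2 MPa.
R_n/Ω = (412.2 × 3846) / 2.0 × 10⁻³ = 792.8 kN.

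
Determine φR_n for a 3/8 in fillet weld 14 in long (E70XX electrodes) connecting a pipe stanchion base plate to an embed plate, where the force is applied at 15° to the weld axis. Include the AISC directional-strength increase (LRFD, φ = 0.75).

φR_n ≈ 125 kip

E70XX → F_EXX = 70 ksi.
t_e = 0.707 × 0.375 = 0.2651 in; A_we = 0.2651 × 14 = 3.712 in².
Directional factor: 1.0 + 0.5 sin^1.5(15°) = 1.066.
F_nw = 0.6 × 70 × 1.066 = 44.77 ksi.
φR_n = 0.75 × 44.77 × 3.712 = 124.6 kip.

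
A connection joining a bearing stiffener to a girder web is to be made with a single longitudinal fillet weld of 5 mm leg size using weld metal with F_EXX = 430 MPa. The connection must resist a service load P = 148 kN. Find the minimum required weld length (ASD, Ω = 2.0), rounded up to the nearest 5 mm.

L = 325 mm

Throat t_e = 0.707 × 5 = 3.535 mm.
r_n/Ω = (0.6 × 430 × 3.535) / 2.0 = 456 N/mm = 0.456 kN/mm.
L_req = P / (r_n/Ω) = 148 / 0.456 = 324.6 mm total.
Round up → use L = 325 mm.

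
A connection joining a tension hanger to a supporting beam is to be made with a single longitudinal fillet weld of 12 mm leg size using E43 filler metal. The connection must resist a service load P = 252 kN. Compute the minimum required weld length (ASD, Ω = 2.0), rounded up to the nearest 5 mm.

E43XX → F_EXX = 430 MPa.
Throat t_e = 0.707 × 12 = 8.484 mm.
r_n/Ω = (0.6 × 430 × 8.484) / 2.0 = 1094 N/mm = 1.094 kN/mm.
L_req = P / (r_n/Ω) = 252 / 1.094 = 230.3 mm total.
Round up → use L = 235 mm.

L = 235 mm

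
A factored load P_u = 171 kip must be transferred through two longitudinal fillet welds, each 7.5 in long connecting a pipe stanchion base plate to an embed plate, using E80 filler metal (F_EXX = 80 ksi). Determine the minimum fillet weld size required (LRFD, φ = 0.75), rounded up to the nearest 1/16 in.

Total weld length L = 15 in.
Required throat t_e = P_u / (φ × 0.6 F_EXX × L) = 171 / (0.75 × 0.6 × 80 × 15) = 0.3167 in.
Required leg w = t_e / 0.707 = 0.4479 in → use 1/2 in.

w = 1/2 in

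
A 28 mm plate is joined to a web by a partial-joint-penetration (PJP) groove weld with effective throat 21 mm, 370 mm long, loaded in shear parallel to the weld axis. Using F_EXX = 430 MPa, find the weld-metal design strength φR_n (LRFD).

φR_n ≈ 1500 kN

Effective throat (given) t_e = 21 mm.
A_we = 21 × 370 = 7770 mm².
F_nw = 0.6 F_EXX = 258 MPa.
φR_n = 0.75 × 258 × 7770 × 10⁻³ = 1503 kN.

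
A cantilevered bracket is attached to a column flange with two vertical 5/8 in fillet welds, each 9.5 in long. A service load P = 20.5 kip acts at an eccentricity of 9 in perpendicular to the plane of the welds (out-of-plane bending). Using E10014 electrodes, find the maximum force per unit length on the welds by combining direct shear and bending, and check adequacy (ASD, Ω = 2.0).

E100XX → F_EXX = 100 ksi.
L_w = 2 × 9.5 = 19 in; section modulus (unit throat) S = 2 × L²/6 = 30.08 in².
Direct shear f_v = P/L_w = 20.5/19 = 1.079 kip/in.
Moment M = P × e = 20.5 × 9 = 184.5 kip·in; bending f_b = M/S = 6.133 kip/in.
f_max = √(f_v² + f_b²) = √(1.079² + 6.133²) = 6.227 kip/in.
r_n/Ω = (1/2.0) × 0.6 × 100 × (0.707 × 0.625) = 13.26 kip/in → adequate.

f_max ≈ 6.23 kip/in; adequate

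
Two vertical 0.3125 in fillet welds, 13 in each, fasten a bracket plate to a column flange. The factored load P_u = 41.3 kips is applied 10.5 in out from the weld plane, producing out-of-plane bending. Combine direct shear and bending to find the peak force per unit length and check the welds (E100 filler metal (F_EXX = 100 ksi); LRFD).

f_max ≈ 7.86 kip/in; adequate

L_w = 2 × 13 = 26 in; section modulus (unit throat) S = 2 × L²/6 = 56.33 in².
Direct shear f_v = P/L_w = 41.3/26 = 1.588 kip/in.
Moment M = P × e = 41.3 × 10.5 = 433.65 kip·in; bending f_b = M/S = 7.698 kip/in.
f_max = √(f_v² + f_b²) = √(1.588² + 7.698²) = 7.86 kip/in.
φr_n = 0.75 × 0.6 × 100 × (0.707 × 0.3125) = 9.942 kip/in → adequate.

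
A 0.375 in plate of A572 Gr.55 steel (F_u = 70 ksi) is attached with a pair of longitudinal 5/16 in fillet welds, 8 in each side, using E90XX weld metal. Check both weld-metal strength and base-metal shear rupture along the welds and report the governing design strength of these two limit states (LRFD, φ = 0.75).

φR_n ≈ 143 kip (weld metal governs)

E90XX → F_EXX = 90 ksi.
t_e = 0.707 × 0.3125 = 0.2209 in; L = 16 in.
Weld metal: φR_n = 0.75 × 0.6 × 90 × 0.2209 × 16 = 143.2 kip.
Base metal (shear rupture): φR_n = 0.75 × 0.6 × 70 × 0.375 × 16 = 189 kip.
Governing: weld metal.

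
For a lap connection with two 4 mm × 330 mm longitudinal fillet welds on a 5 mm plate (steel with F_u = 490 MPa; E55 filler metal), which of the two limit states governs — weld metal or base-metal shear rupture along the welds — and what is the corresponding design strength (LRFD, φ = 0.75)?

E55XX → F_EXX = 550 MPa.
t_e = 0.707 × 4 = 2.828 mm; L = 660 mm.
Weld metal: φR_n = 0.75 × 0.6 × 550 × 2.828 × 660 × 10⁻³ = 462 kN.
Base metal (shear rupture): φR_n = 0.75 × 0.6 × 490 × 5 × 660 × 10⁻³ = 727.7 kN.
Governing: weld metal.

φR_n ≈ 462 kN (weld metal governs)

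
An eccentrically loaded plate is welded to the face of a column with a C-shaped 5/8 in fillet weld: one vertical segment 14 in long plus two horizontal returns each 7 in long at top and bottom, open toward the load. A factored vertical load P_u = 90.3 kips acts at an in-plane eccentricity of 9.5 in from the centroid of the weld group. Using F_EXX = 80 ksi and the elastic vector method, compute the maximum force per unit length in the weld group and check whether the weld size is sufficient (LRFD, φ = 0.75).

f_max ≈ 9.39 kip/in; adequate

Total weld length L_w = 28 in. Treat welds as unit-width lines.
Centroid: x̄ = 2×7×3.5 / 28 = 1.75 in from the vertical weld.
Polar moment about centroid: J = I_x + I_y = [14³/12 + 2×7×7²] + [14×1.75² + 2(7³/12 + 7×1.75²)] = 1058 in³.
Direct shear f_v = P/L_w = 90.3 / 28 = 3.225 kip/in (vertical).
Torsion M = P·e = 90.3 × 9.5 = 857.85 kip·in.
Critical point at (x, y) = (5.25, 7) from centroid. f_tx = M·y/J = 5.678 kip/in; f_ty = M·x/J = 4.258 kip/in.
Resultant f_max = √[f_tx² + (f_v + f_ty)²] = √[5.678² + (3.225 + 4.258)²] = 9.394 kip/in.
Capacity per unit length: φr_n = 0.75 × 0.6 × 80 × (0.707 × 0.625) = 15.91 kip/in.
9.394 ≤ 15.91 → adequate.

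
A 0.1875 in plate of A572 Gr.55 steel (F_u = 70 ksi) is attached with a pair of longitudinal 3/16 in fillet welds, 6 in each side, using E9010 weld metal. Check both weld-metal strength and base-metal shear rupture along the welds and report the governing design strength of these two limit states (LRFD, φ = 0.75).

E90XX → F_EXX = 90 ksi.
t_e = 0.707 × 0.1875 = 0.1326 in; L = 12 in.
Weld metal: φR_n = 0.75 × 0.6 × 90 × 0.1326 × 12 = 64.43 kips.
Base metal (shear rupture): φR_n = 0.75 × 0.6 × 70 × 0.1875 × 12 = 70.88 kips.
Governing: weld metal.

φR_n ≈ 64.4 kips (weld metal governs)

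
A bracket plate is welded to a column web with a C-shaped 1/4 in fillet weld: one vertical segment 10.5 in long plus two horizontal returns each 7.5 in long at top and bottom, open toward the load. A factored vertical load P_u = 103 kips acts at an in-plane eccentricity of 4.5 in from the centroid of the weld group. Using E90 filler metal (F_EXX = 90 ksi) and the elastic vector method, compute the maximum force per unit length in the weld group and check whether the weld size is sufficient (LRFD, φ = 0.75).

Total weld length L_w = 25.5 in. Treat welds as unit-width lines.
Centroid: x̄ = 2×7.5×3.75 / 25.5 = 2.206 in from the vertical weld.
Polar moment about centroid: J = I_x + I_y = [10.5³/12 + 2×7.5×5.25²] + [10.5×2.206² + 2(7.5³/12 + 7.5×1.544²)] = 667.1 in³.
Direct shear f_v = P/L_w = 103 / 25.5 = 4.039 kip/in (vertical).
Torsion M = P·e = 103 × 4.5 = 463.5 kip·in.
Critical point at (x, y) = (5.294, 5.25) from centroid. f_tx = M·y/J = 3.648 kip/in; f_ty = M·x/J = 3.678 kip/in.
Resultant f_max = √[f_tx² + (f_v + f_ty)²] = √[3.648² + (4.039 + 3.678)²] = 8.536 kip/in.
Capacity per unit length: φr_n = 0.75 × 0.6 × 90 × (0.707 × 0.25) = 7.158 kip/in.
8.536 > 7.158 → NOT adequate.

f_max ≈ 8.54 kip/in; NOT adequate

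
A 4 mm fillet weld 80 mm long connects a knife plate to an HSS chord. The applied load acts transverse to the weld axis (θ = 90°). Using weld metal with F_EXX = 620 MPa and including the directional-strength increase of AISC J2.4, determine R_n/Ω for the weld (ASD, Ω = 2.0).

R_n/Ω ≈ 63.1 kN

t_e = 0.707 × 4 = 2.828 mm; A_we = 2.828 × 80 = 226.2 mm².
Directional factor: 1.0 + 0.5 sin^1.5(90°) = 1.5.
F_nw = 0.6 × 620 × 1.5 = 558 MPa.
R_n/Ω = (558 × 226.2) / 2.0 × 10⁻³ = 63.12 kN.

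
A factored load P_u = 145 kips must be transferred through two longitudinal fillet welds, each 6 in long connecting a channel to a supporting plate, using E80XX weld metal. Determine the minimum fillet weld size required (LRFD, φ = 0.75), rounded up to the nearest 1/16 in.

E80XX → F_EXX = 80 ksi.
Total weld length L = 12 in.
Required throat t_e = P_u / (φ × 0.6 F_EXX × L) = 145 / (0.75 × 0.6 × 80 × 12) = 0.3356 in.
Required leg w = t_e / 0.707 = 0.4747 in → use 1/2 in.

w = 1/2 in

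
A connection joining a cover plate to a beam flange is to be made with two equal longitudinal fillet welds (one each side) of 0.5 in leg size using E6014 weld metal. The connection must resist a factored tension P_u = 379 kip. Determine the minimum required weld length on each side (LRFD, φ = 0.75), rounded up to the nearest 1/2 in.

E60XX → F_EXX = 60 ksi.
Throat t_e = 0.707 × 0.5 = 0.3535 in.
φr_n = 0.75 × 0.6 × 60 × 0.3535 = 9.544 kip/in.
L_req = P_u / φr_n = 379 / 9.544 = 39.71 in total.
Per side: 39.71 / 2 = 19.85 in.
Round up → use L = 20 in on each side.

L = 20 in on each side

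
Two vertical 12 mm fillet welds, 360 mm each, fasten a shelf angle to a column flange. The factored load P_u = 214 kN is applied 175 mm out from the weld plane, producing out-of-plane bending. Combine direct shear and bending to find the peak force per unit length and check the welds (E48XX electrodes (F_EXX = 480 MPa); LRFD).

f_max ≈ 916 N/mm; adequate

L_w = 2 × 360 = 720 mm; section modulus (unit throat) S = 2 × L²/6 = 43200 mm².
Direct shear f_v = P/L_w = 214×10³/720 = 297.2 N/mm.
Moment M = P × e = 214×10³ × 175 = 37450000 N·mm; bending f_b = M/S = 866.9 N/mm.
f_max = √(f_v² + f_b²) = √(297.2² + 866.9²) = 916.4 N/mm.
φr_n = 0.75 × 0.6 × 480 × (0.707 × 12) = 1833 N/mm → adequate.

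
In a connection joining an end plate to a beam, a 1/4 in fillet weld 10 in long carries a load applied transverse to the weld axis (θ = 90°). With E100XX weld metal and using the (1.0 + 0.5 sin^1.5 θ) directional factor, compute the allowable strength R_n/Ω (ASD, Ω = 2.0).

R_n/Ω ≈ 79.5 kip

E100XX → F_EXX = 100 ksi.
t_e = 0.707 × 0.25 = 0.1767 in; A_we = 0.1767 × 10 = 1.767 in².
Directional factor: 1.0 + 0.5 sin^1.5(90°) = 1.5.
F_nw = 0.6 × 100 × 1.5 = 90 ksi.
R_n/Ω = (90 × 1.767) / 2.0 = 79.54 kip.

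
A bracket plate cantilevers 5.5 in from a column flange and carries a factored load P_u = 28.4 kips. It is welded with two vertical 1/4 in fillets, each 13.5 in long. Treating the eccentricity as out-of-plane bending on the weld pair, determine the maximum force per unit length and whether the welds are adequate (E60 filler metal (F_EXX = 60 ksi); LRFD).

L_w = 2 × 13.5 = 27 in; section modulus (unit throat) S = 2 × L²/6 = 60.75 in².
Direct shear f_v = P/L_w = 28.4/27 = 1.052 kip/in.
Moment M = P × e = 28.4 × 5.5 = 156.2 kip·in; bending f_b = M/S = 2.571 kip/in.
f_max = √(f_v² + f_b²) = √(1.052² + 2.571²) = 2.778 kip/in.
φr_n = 0.75 × 0.6 × 60 × (0.707 × 0.25) = 4.772 kip/in → adequate.

f_max ≈ 2.78 kip/in; adequate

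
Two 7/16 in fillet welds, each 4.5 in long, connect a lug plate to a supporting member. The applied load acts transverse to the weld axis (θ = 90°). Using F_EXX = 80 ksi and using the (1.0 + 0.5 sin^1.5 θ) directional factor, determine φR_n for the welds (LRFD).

φR_n ≈ 150 kip

t_e = 0.707 × 0.4375 = 0.3093 in; A_we = 0.3093 × 9 = 2.784 in².
Directional factor: 1.0 + 0.5 sin^1.5(90°) = 1.5.
F_nw = 0.6 × 80 × 1.5 = 72 ksi.
φR_n = 0.75 × 72 × 2.784 = 150.3 kip.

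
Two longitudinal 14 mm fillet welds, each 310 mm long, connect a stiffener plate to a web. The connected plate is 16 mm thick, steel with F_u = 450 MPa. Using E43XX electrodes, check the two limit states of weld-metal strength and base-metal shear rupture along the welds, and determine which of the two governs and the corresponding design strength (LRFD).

E43XX → F_EXX = 430 MPa.
t_e = 0.707 × 14 = 9.898 mm; L = 620 mm.
Weld metal: φR_n = 0.75 × 0.6 × 430 × 9.898 × 620 × 10⁻³ = 1187 kN.
Base metal (shear rupture): φR_n = 0.75 × 0.6 × 450 × 16 × 620 × 10⁻³ = 2009 kN.
Governing: weld metal.

φR_n ≈ 1190 kN (weld metal governs)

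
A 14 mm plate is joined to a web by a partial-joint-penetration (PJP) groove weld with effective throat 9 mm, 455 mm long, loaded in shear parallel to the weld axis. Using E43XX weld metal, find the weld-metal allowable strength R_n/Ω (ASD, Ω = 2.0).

E43XX → F_EXX = 430 MPa.
Effective throat (given) t_e = 9 mm.
A_we = 9 × 455 = 4095 mm².
F_nw = 0.6 F_EXX = 258 MPa.
R_n/Ω = (258 × 4095) / 2.0 × 10⁻³ = 528.3 kN.

R_n/Ω ≈ 528 kN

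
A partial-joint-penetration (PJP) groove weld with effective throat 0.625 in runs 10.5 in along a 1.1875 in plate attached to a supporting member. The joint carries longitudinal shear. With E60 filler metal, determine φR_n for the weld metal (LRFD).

φR_n ≈ 177 kips

E60XX → F_EXX = 60 ksi.
Effective throat (given) t_e = 0.625 in.
A_we = 0.625 × 10.5 = 6.562 in².
F_nw = 0.6 F_EXX = 36 ksi.
φR_n = 0.75 × 36 × 6.562 = 177.2 kips.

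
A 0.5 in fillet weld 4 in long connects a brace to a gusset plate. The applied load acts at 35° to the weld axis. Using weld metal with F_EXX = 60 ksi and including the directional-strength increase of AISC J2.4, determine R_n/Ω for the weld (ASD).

t_e = 0.707 × 0.5 = 0.3535 in; A_we = 0.3535 × 4 = 1.414 in².
Directional factor: 1.0 + 0.5 sin^1.5(35°) = 1.217.
F_nw = 0.6 × 60 × 1.217 = 43.82 ksi.
R_n/Ω = (43.82 × 1.414) / 2.0 = 30.98 kip.

R_n/Ω ≈ 31 kip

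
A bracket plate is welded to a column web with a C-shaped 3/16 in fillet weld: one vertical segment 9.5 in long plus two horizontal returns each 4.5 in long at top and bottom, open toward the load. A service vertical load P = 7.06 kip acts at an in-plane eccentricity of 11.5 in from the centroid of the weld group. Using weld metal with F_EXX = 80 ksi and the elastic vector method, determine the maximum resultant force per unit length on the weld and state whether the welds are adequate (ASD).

Total weld length L_w = 18.5 in. Treat welds as unit-width lines.
Centroid: x̄ = 2×4.5×2.25 / 18.5 = 1.095 in from the vertical weld.
Polar moment about centroid: J = I_x + I_y = [9.5³/12 + 2×4.5×4.75²] + [9.5×1.095² + 2(4.5³/12 + 4.5×1.155²)] = 313.1 in³.
Direct shear f_v = P/L_w = 7.06 / 18.5 = 0.3816 kip/in (vertical).
Torsion M = P·e = 7.06 × 11.5 = 81.19 kip·in.
Critical point at (x, y) = (3.405, 4.75) from centroid. f_tx = M·y/J = 1.232 kip/in; f_ty = M·x/J = 0.8831 kip/in.
Resultant f_max = √[f_tx² + (f_v + f_ty)²] = √[1.232² + (0.3816 + 0.8831)²] = 1.765 kip/in.
Capacity per unit length: r_n/Ω = (1/2.0) × 0.6 × 80 × (0.707 × 0.1875) = 3.181 kip/in.
1.765 ≤ 3.181 → adequate.

f_max ≈ 1.77 kip/in; adequate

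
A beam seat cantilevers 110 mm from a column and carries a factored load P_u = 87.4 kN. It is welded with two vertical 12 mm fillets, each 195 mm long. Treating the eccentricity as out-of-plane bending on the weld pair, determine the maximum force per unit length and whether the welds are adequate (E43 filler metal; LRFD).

E43XX → F_EXX = 430 MPa.
L_w = 2 × 195 = 390 mm; section modulus (unit throat) S = 2 × L²/6 = 12680 mm².
Direct shear f_v = P/L_w = 87.4×10³/390 = 224.1 N/mm.
Moment M = P × e = 87.4×10³ × 110 = 9614000 N·mm; bending f_b = M/S = 758.5 N/mm.
f_max = √(f_v² + f_b²) = √(224.1² + 758.5²) = 790.9 N/mm.
φr_n = 0.75 × 0.6 × 430 × (0.707 × 12) = 1642 N/mm → adequate.

f_max ≈ 791 N/mm; adequate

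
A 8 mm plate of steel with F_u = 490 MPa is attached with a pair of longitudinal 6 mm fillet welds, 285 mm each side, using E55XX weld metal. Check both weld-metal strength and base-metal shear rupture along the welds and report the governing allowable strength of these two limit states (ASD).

E55XX → F_EXX = 550 MPa.
t_e = 0.707 × 6 = 4.242 mm; L = 570 mm.
Weld metal: R_n/Ω = (1/2.0) × 0.6 × 550 × 4.242 × 570 × 10⁻³ = 399 kN.
Base metal (shear rupture): R_n/Ω = (1/2.0) × 0.6 × 490 × 8 × 570 × 10⁻³ = 670.3 kN.
Governing: weld metal.

R_n/Ω ≈ 399 kN (weld metal governs)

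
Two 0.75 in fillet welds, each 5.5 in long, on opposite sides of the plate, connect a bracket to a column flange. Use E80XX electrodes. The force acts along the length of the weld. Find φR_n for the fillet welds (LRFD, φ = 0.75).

φR_n ≈ 210 kip

E80XX → F_EXX = 80 ksi.
Effective throat t_e = 0.707 × 0.75 = 0.5302 in.
Total length L = 11 in; A_we = 0.5302 × 11 = 5.833 in².
F_nw = 0.6 F_EXX = 0.6 × 80 = 48 ksi.
φR_n = 0.75 × 48 × 5.833 = 210 kip.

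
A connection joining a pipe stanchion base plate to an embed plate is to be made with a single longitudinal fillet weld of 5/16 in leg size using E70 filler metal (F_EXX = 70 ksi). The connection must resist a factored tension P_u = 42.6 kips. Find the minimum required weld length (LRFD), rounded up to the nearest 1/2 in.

Throat t_e = 0.707 × 0.3125 = 0.2209 in.
φr_n = 0.75 × 0.6 × 70 × 0.2209 = 6.96 kips/in.
L_req = P_u / φr_n = 42.6 / 6.96 = 6.121 in total.
Round up → use L = 6.5 in.

L = 6.5 in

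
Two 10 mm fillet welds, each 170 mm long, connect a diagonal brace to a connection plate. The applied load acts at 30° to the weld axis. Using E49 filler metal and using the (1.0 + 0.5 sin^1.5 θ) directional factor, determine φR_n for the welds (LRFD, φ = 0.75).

φR_n ≈ 624 kN

E49XX → F_EXX = 490 MPa.
t_e = 0.707 × 10 = 7.07 mm; A_we = 7.07 × 340 = 2404 mm².
Directional factor: 1.0 + 0.5 sin^1.5(30°) = 1.177.
F_nw = 0.6 × 490 × 1.177 = 346 MPa.
φR_n = 0.75 × 346 × 2404 × 10⁻³ = 623.7 kN.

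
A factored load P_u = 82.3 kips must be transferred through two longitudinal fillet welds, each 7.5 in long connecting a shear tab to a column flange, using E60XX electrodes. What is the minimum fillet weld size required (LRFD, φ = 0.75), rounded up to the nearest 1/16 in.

E60XX → F_EXX = 60 ksi.
Total weld length L = 15 in.
Required throat t_e = P_u / (φ × 0.6 F_EXX × L) = 82.3 / (0.75 × 0.6 × 60 × 15) = 0.2032 in.
Required leg w = t_e / 0.707 = 0.2874 in → use 5/16 in.

w = 5/16 in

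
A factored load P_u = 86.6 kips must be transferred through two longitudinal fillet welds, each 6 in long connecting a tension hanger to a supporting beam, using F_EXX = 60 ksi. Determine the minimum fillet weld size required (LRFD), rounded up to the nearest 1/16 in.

Total weld length L = 12 in.
Required throat t_e = P_u / (φ × 0.6 F_EXX × L) = 86.6 / (0.75 × 0.6 × 60 × 12) = 0.2673 in.
Required leg w = t_e / 0.707 = 0.3781 in → use 7/16 in.

w = 7/16 in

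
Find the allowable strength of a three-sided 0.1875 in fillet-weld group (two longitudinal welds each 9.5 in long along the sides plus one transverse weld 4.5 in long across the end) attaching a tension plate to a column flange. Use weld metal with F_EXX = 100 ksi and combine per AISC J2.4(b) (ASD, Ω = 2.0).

R_n/Ω ≈ 93.5 kips

t_e = 0.707 × 0.1875 = 0.1326 in.
R_nwl = 0.6 × 100 × 0.1326 × 19 = 151.1 kips (longitudinal, 2 welds).
R_nwt = 0.6 × 100 × 0.1326 × 4.5 = 35.79 kips (transverse, base value).
(i) R_nwl + R_nwt = 186.9 kips; (ii) 0.85 R_nwl + 1.5 R_nwt = 182.1 kips.
R_n = max = 186.9 kips [governs: (i)]; R_n/Ω = 93.46 kips.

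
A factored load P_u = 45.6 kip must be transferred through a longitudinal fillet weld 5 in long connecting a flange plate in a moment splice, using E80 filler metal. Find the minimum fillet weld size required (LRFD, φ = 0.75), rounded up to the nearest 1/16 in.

E80XX → F_EXX = 80 ksi.
Total weld length L = 5 in.
Required throat t_e = P_u / (φ × 0.6 F_EXX × L) = 45.6 / (0.75 × 0.6 × 80 × 5) = 0.2533 in.
Required leg w = t_e / 0.707 = 0.3583 in → use 3/8 in.

w = 3/8 in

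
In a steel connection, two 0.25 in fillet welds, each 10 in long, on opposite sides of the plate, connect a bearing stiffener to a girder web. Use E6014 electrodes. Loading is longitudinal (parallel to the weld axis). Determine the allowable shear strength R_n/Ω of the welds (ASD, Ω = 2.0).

R_n/Ω ≈ 63.6 kip

E60XX → F_EXX = 60 ksi.
Effective throat t_e = 0.707 × 0.25 = 0.1767 in.
Total length L = 20 in; A_we = 0.1767 × 20 = 3.535 in².
F_nw = 0.6 F_EXX = 0.6 × 60 = 36 ksi.
R_n = 36 × 3.535 = 127.3 kip; R_n/Ω = 127.3/2.0 = 63.63 kip.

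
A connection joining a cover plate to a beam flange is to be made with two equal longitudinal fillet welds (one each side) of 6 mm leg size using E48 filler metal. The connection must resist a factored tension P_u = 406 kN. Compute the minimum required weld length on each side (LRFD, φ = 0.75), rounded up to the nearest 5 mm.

E48XX → F_EXX = 480 MPa.
Throat t_e = 0.707 × 6 = 4.242 mm.
φr_n = 0.75 × 0.6 × 480 × 4.242 × 10⁻³ = 0.9163 kN/mm.
L_req = P_u / φr_n = 406 / 0.9163 = 443.1 mm total.
Per side: 443.1 / 2 = 221.5 mm.
Round up → use L = 225 mm on each side.

L = 225 mm on each side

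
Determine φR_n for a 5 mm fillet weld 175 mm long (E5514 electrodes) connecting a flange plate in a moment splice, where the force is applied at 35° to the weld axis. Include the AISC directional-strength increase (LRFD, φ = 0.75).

φR_n ≈ 186 kN

E55XX → F_EXX = 550 MPa.
t_e = 0.707 × 5 = 3.535 mm; A_we = 3.535 × 175 = 618.6 mm².
Directional factor: 1.0 + 0.5 sin^1.5(35°) = 1.217.
F_nw = 0.6 × 550 × 1.217 = 401.7 MPa.
φR_n = 0.75 × 401.7 × 618.6 × 10⁻³ = 186.4 kN.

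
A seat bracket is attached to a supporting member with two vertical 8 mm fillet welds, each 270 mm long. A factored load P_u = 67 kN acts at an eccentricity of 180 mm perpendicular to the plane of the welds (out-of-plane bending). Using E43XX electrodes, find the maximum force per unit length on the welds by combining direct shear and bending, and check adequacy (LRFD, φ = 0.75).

E43XX → F_EXX = 430 MPa.
L_w = 2 × 270 = 540 mm; section modulus (unit throat) S = 2 × L²/6 = 24300 mm².
Direct shear f_v = P/L_w = 67×10³/540 = 124.1 N/mm.
Moment M = P × e = 67×10³ × 180 = 12060000 N·mm; bending f_b = M/S = 496.3 N/mm.
f_max = √(f_v² + f_b²) = √(124.1² + 496.3²) = 511.6 N/mm.
φr_n = 0.75 × 0.6 × 430 × (0.707 × 8) = 1094 N/mm → adequate.

f_max ≈ 512 N/mm; adequate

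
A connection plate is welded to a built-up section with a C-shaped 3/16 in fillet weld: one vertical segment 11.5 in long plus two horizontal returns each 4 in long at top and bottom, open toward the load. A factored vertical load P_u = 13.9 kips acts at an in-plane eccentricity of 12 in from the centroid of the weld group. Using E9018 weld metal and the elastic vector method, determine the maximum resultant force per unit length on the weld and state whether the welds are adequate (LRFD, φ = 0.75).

f_max ≈ 3.01 kip/in; adequate

E90XX → F_EXX = 90 ksi.
Total weld length L_w = 19.5 in. Treat welds as unit-width lines.
Centroid: x̄ = 2×4×2 / 19.5 = 0.8205 in from the vertical weld.
Polar moment about centroid: J = I_x + I_y = [11.5³/12 + 2×4×5.75²] + [11.5×0.8205² + 2(4³/12 + 4×1.179²)] = 420.8 in³.
Direct shear f_v = P/L_w = 13.9 / 19.5 = 0.7128 kip/in (vertical).
Torsion M = P·e = 13.9 × 12 = 166.8 kip·in.
Critical point at (x, y) = (3.179, 5.75) from centroid. f_tx = M·y/J = 2.279 kip/in; f_ty = M·x/J = 1.26 kip/in.
Resultant f_max = √[f_tx² + (f_v + f_ty)²] = √[2.279² + (0.7128 + 1.26)²] = 3.015 kip/in.
Capacity per unit length: φr_n = 0.75 × 0.6 × 90 × (0.707 × 0.1875) = 5.369 kip/in.
3.015 ≤ 5.369 → adequate.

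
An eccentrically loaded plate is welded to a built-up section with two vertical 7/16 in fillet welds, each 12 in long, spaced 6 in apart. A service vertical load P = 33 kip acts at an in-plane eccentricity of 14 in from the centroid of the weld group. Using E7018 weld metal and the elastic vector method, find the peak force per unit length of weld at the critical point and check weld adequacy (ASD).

f_max ≈ 6.88 kip/in; NOT adequate

E70XX → F_EXX = 70 ksi.
Total weld length L_w = 24 in. Treat welds as unit-width lines.
Polar moment about centroid: J = 2[d³/12 + d(b/2)²] = 2[12³/12 + 12×3²] = 504 in³.
Direct shear f_v = P/L_w = 33 / 24 = 1.375 kip/in (vertical).
Torsion M = P·e = 33 × 14 = 462 kip·in.
Critical point at (x, y) = (3, 6) from centroid. f_tx = M·y/J = 5.5 kip/in; f_ty = M·x/J = 2.75 kip/in.
Resultant f_max = √[f_tx² + (f_v + f_ty)²] = √[5.5² + (1.375 + 2.75)²] = 6.875 kip/in.
Capacity per unit length: r_n/Ω = (1/2.0) × 0.6 × 70 × (0.707 × 0.4375) = 6.496 kip/in.
6.875 > 6.496 → NOT adequate.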